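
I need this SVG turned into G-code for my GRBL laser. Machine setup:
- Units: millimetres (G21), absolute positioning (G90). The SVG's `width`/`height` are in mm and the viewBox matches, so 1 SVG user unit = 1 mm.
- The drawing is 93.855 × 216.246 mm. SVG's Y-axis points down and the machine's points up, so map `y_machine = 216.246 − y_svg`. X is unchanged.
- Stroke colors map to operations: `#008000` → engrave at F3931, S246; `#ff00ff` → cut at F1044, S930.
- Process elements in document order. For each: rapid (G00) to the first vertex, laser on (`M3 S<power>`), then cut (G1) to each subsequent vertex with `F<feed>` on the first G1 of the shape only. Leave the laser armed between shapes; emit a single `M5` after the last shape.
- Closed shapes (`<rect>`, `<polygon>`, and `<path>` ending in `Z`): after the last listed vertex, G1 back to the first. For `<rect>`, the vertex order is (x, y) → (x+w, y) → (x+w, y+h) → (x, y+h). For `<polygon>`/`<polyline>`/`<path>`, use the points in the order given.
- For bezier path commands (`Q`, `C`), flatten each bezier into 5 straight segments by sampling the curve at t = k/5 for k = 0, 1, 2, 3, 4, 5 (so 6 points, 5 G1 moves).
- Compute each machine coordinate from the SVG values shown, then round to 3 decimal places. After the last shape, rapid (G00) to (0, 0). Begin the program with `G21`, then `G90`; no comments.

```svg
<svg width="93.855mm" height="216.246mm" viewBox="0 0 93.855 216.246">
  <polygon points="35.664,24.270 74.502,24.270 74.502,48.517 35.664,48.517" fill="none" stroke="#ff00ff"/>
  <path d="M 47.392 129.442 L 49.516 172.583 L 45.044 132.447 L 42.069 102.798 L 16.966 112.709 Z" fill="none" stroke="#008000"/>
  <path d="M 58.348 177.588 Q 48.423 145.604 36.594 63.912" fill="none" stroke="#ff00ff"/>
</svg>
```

G21
G90
G00 X35.664 Y191.976
M3 S930
G1 X74.502 Y191.976 F1044
G1 X74.502 Y167.729
G1 X35.664 Y167.729
G1 X35.664 Y191.976
G00 X47.392 Y86.804
M3 S246
G1 X49.516 Y43.663 F3931
G1 X45.044 Y83.799
G1 X42.069 Y113.448
G1 X16.966 Y103.537
G1 X47.392 Y86.804
G00 X58.348 Y38.658
M3 S930
G1 X54.302 Y53.440 F1044
G1 X50.103 Y72.198
G1 X45.753 Y94.934
G1 X41.249 Y121.646
G1 X36.594 Y152.334
M5
G00 X0.000 Y0.000

viewBox `0 0 93.855 216.246` with mm width/height → 1 unit = 1 mm. Flip: y_m = 216.246 − y_svg.

**Shape 1** — `<polygon>` rectangle, stroke `#ff00ff` → cut (S930, F1044). Machine vertices: (35.664,191.976) → (74.502,191.976) → (74.502,167.729) → (35.664,167.729) → (35.664,191.976). Closed: final G1 returns to the first vertex.

**Shape 2** — `<path>` closed polygon, stroke `#008000` → engrave (S246, F3931). Machine vertices: (47.392,86.804) → (49.516,43.663) → (45.044,83.799) → (42.069,113.448) → (16.966,103.537) → (47.392,86.804). Closed: final G1 returns to the first vertex.

**Shape 3** — `<path>` quadratic bezier, stroke `#ff00ff` → cut (S930, F1044). Control points (SVG): P0=(58.348,177.588), P1=(48.423,145.604), P2=(36.594,63.912); sampled at t=k/5. Machine vertices: (58.348,38.658) → (54.302,53.440) → (50.103,72.198) → (45.753,94.934) → (41.249,121.646) → (36.594,152.334). Open path.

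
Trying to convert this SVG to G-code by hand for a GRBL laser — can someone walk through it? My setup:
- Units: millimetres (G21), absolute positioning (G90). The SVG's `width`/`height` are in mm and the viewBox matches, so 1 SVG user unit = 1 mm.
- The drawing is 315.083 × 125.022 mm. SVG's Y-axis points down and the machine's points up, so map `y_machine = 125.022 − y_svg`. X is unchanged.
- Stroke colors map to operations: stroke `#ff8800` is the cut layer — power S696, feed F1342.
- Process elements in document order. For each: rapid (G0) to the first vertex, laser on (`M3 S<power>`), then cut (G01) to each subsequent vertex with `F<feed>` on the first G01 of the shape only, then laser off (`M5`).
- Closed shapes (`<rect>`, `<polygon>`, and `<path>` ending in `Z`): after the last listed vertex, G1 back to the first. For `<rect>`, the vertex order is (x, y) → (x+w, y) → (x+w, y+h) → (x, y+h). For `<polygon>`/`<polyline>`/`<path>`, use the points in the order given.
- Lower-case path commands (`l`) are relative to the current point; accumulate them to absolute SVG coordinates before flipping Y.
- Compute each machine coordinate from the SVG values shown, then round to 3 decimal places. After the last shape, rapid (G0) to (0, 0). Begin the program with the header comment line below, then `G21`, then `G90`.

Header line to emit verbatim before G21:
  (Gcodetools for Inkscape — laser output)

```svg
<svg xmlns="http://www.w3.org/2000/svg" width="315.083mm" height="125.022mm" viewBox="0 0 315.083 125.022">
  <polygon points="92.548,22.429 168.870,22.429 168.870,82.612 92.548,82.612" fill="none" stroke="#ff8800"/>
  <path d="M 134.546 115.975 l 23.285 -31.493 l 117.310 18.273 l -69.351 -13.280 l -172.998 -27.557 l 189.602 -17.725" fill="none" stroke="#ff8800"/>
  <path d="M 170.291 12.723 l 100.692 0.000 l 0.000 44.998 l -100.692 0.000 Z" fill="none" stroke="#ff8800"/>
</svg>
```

(Gcodetools for Inkscape — laser output)
G21
G90
G0 X92.548 Y102.593
M3 S696
G01 X168.870 Y102.593 F1342
G01 X168.870 Y42.410
G01 X92.548 Y42.410
G01 X92.548 Y102.593
M5
G0 X134.546 Y9.047
M3 S696
G01 X157.831 Y40.540 F1342
G01 X275.141 Y22.267
G01 X205.790 Y35.547
G01 X32.792 Y63.104
G01 X222.394 Y80.829
M5
G0 X170.291 Y112.299
M3 S696
G01 X270.983 Y112.299 F1342
G01 X270.983 Y67.301
G01 X170.291 Y67.301
G01 X170.291 Y112.299
M5
G0 X0.000 Y0.000

1 u = 1 mm; y_m = 125.022 − y.

[1] `<polygon>` rectangle, #ff8800→cut S696 F1342: (92.548,102.593) → (168.870,102.593) → (168.870,42.410) → (92.548,42.410) → (92.548,102.593) (closed)

[2] `<path>` open polyline, #ff8800→cut S696 F1342: (134.546,9.047) → (157.831,40.540) → (275.141,22.267) → (205.790,35.547) → (32.792,63.104) → (222.394,80.829)

[3] `<path>` rectangle, #ff8800→cut S696 F1342: (170.291,112.299) → (270.983,112.299) → (270.983,67.301) → (170.291,67.301) → (170.291,112.299) (closed)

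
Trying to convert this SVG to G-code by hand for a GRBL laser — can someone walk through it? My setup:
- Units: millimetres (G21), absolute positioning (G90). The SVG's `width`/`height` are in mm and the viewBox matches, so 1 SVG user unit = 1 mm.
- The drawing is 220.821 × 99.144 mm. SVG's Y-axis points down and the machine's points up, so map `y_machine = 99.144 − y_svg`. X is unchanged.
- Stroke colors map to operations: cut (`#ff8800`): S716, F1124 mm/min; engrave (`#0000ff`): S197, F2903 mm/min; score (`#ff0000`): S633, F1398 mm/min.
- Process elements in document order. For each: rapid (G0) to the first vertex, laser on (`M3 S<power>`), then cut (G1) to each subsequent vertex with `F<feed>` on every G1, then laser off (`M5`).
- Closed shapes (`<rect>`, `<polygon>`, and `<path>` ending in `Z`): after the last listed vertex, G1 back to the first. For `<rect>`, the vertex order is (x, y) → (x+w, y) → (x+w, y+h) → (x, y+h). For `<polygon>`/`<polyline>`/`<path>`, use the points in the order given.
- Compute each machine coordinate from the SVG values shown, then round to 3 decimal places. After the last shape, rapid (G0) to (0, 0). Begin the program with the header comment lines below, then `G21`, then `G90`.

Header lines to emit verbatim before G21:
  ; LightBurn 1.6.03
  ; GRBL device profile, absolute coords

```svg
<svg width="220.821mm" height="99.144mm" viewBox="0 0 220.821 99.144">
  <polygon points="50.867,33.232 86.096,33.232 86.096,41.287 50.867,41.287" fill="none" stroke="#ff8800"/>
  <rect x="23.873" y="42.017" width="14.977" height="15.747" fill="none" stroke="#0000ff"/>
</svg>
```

1 u = 1 mm; y_m = 99.144 − y.

[1] `<polygon>` rectangle, #ff8800→cut S716 F1124: (50.867,65.912) → (86.096,65.912) → (86.096,57.857) → (50.867,57.857) → (50.867,65.912) (closed)

[2] `<rect>` rectangle, #0000ff→engrave S197 F2903: (23.873,57.127) → (38.850,57.127) → (38.850,41.380) → (23.873,41.380) → (23.873,57.127) (closed)

; LightBurn 1.6.03
; GRBL device profile, absolute coords
G21
G90
G0 X50.867 Y65.912
M3 S716
G1 X86.096 Y65.912 F1124
G1 X86.096 Y57.857 F1124
G1 X50.867 Y57.857 F1124
G1 X50.867 Y65.912 F1124
M5
G0 X23.873 Y57.127
M3 S197
G1 X38.850 Y57.127 F2903
G1 X38.850 Y41.380 F2903
G1 X23.873 Y41.380 F2903
G1 X23.873 Y57.127 F2903
M5
G0 X0.000 Y0.000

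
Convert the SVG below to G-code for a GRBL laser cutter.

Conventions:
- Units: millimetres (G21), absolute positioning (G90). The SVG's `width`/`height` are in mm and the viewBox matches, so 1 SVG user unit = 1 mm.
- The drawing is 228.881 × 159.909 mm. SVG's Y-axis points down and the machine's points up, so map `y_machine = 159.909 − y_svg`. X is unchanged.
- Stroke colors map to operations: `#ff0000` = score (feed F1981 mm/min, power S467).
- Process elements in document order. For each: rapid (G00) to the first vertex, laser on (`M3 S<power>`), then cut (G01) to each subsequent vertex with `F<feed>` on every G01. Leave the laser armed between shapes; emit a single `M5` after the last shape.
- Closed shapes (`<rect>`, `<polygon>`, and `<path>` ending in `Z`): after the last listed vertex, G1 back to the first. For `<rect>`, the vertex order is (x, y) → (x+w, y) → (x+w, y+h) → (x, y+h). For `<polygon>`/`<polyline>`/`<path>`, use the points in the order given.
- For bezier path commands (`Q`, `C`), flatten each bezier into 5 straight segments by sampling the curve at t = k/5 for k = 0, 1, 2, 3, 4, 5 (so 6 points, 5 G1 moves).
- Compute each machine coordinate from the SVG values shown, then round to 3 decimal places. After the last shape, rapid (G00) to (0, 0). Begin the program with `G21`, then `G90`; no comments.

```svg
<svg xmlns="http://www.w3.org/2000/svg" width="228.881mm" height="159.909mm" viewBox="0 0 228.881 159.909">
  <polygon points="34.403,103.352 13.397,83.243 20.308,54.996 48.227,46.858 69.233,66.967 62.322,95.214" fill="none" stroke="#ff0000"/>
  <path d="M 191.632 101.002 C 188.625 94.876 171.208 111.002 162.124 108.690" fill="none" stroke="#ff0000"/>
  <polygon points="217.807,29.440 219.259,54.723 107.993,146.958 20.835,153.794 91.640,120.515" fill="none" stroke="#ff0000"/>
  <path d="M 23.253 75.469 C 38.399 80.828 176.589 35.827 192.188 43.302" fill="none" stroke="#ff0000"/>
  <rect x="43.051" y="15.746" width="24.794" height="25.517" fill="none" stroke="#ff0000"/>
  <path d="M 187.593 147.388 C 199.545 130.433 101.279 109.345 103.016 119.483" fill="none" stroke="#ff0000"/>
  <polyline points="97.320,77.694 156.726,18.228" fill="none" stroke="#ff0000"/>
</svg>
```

viewBox `0 0 228.881 159.909` with mm width/height → 1 unit = 1 mm. Flip: y_m = 159.909 − y_svg.

**Shape 1** — `<polygon>` regular polygon, stroke `#ff0000` → score (S467, F1981). Machine vertices: (34.403,56.557) → (13.397,76.666) → (20.308,104.913) → (48.227,113.051) → (69.233,92.942) → (62.322,64.695) → (34.403,56.557). Closed: final G1 returns to the first vertex.

**Shape 2** — `<path>` cubic bezier, stroke `#ff0000` → score (S467, F1981). Control points (SVG): P0=(191.632,101.002), P1=(188.625,94.876), P2=(171.208,111.002), P3=(162.124,108.690); sampled at t=k/5. Machine vertices: (191.632,58.907) → (188.281,60.238) → (182.562,58.181) → (175.569,54.691) → (168.392,51.719) → (162.124,51.219). Open path.

**Shape 3** — `<polygon>` closed polygon, stroke `#ff0000` → score (S467, F1981). Machine vertices: (217.807,130.469) → (219.259,105.186) → (107.993,12.951) → (20.835,6.115) → (91.640,39.394) → (217.807,130.469). Closed: final G1 returns to the first vertex.

**Shape 4** — `<path>` cubic bezier, stroke `#ff0000` → score (S467, F1981). Control points (SVG): P0=(23.253,75.469), P1=(38.399,80.828), P2=(176.589,35.827), P3=(192.188,43.302); sampled at t=k/5. Machine vertices: (23.253,84.440) → (45.141,86.445) → (84.769,95.600) → (130.346,106.970) → (170.083,115.618) → (192.188,116.607). Open path.

**Shape 5** — `<rect>` rectangle, stroke `#ff0000` → score (S467, F1981). Machine vertices: (43.051,144.163) → (67.845,144.163) → (67.845,118.646) → (43.051,118.646) → (43.051,144.163). Closed: final G1 returns to the first vertex.

**Shape 6** — `<path>` cubic bezier, stroke `#ff0000` → score (S467, F1981). Control points (SVG): P0=(187.593,147.388), P1=(199.545,130.433), P2=(101.279,109.345), P3=(103.016,119.483); sampled at t=k/5. Machine vertices: (187.593,12.521) → (183.220,22.907) → (162.485,32.588) → (135.479,39.866) → (112.292,43.045) → (103.016,40.426). Open path.

**Shape 7** — `<polyline>` line segment, stroke `#ff0000` → score (S467, F1981). Machine vertices: (97.320,82.215) → (156.726,141.681). Open path.

G21
G90
G00 X34.403 Y56.557
M3 S467
G01 X13.397 Y76.666 F1981
G01 X20.308 Y104.913 F1981
G01 X48.227 Y113.051 F1981
G01 X69.233 Y92.942 F1981
G01 X62.322 Y64.695 F1981
G01 X34.403 Y56.557 F1981
G00 X191.632 Y58.907
M3 S467
G01 X188.281 Y60.238 F1981
G01 X182.562 Y58.181 F1981
G01 X175.569 Y54.691 F1981
G01 X168.392 Y51.719 F1981
G01 X162.124 Y51.219 F1981
G00 X217.807 Y130.469
M3 S467
G01 X219.259 Y105.186 F1981
G01 X107.993 Y12.951 F1981
G01 X20.835 Y6.115 F1981
G01 X91.640 Y39.394 F1981
G01 X217.807 Y130.469 F1981
G00 X23.253 Y84.440
M3 S467
G01 X45.141 Y86.445 F1981
G01 X84.769 Y95.600 F1981
G01 X130.346 Y106.970 F1981
G01 X170.083 Y115.618 F1981
G01 X192.188 Y116.607 F1981
G00 X43.051 Y144.163
M3 S467
G01 X67.845 Y144.163 F1981
G01 X67.845 Y118.646 F1981
G01 X43.051 Y118.646 F1981
G01 X43.051 Y144.163 F1981
G00 X187.593 Y12.521
M3 S467
G01 X183.220 Y22.907 F1981
G01 X162.485 Y32.588 F1981
G01 X135.479 Y39.866 F1981
G01 X112.292 Y43.045 F1981
G01 X103.016 Y40.426 F1981
G00 X97.320 Y82.215
M3 S467
G01 X156.726 Y141.681 F1981
M5
G00 X0.000 Y0.000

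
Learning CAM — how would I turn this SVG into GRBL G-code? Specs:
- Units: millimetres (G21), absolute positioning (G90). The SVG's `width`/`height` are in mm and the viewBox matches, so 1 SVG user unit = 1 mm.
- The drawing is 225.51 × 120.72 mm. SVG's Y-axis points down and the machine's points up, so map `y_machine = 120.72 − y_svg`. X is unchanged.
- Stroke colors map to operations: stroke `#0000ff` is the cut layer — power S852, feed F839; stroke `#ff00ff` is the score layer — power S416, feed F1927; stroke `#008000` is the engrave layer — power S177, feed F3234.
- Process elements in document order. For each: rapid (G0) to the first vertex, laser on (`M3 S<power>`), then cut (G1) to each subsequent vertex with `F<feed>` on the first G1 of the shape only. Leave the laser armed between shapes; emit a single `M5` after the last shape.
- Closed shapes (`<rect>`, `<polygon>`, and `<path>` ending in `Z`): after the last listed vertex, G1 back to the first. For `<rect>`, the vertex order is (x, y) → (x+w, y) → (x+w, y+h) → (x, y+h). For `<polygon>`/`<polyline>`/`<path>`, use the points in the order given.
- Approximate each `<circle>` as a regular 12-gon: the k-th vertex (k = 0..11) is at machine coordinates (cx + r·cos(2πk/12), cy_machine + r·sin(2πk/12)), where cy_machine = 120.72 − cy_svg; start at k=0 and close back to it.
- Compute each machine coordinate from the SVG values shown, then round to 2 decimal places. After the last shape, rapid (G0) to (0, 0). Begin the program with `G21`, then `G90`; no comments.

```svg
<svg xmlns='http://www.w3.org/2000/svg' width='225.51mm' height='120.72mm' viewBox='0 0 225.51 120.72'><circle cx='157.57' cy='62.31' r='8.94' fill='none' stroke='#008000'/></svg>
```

G21
G90
G0 X166.51 Y58.41
M3 S177
G1 X165.31 Y62.88 F3234
G1 X162.04 Y66.15
G1 X157.57 Y67.35
G1 X153.10 Y66.15
G1 X149.83 Y62.88
G1 X148.63 Y58.41
G1 X149.83 Y53.94
G1 X153.10 Y50.67
G1 X157.57 Y49.47
G1 X162.04 Y50.67
G1 X165.31 Y53.94
G1 X166.51 Y58.41
M5
G0 X0.00 Y0.00

1 u = 1 mm; y_m = 120.72 − y.

[1] `<circle>` circle, #008000→engrave S177 F3234: (166.51,58.41) → (165.31,62.88) → (162.04,66.15) → (157.57,67.35) → (153.10,66.15) → (149.83,62.88) → (148.63,58.41) → (149.83,53.94) → (153.10,50.67) → (157.57,49.47) → (162.04,50.67) → (165.31,53.94) → (166.51,58.41) (closed)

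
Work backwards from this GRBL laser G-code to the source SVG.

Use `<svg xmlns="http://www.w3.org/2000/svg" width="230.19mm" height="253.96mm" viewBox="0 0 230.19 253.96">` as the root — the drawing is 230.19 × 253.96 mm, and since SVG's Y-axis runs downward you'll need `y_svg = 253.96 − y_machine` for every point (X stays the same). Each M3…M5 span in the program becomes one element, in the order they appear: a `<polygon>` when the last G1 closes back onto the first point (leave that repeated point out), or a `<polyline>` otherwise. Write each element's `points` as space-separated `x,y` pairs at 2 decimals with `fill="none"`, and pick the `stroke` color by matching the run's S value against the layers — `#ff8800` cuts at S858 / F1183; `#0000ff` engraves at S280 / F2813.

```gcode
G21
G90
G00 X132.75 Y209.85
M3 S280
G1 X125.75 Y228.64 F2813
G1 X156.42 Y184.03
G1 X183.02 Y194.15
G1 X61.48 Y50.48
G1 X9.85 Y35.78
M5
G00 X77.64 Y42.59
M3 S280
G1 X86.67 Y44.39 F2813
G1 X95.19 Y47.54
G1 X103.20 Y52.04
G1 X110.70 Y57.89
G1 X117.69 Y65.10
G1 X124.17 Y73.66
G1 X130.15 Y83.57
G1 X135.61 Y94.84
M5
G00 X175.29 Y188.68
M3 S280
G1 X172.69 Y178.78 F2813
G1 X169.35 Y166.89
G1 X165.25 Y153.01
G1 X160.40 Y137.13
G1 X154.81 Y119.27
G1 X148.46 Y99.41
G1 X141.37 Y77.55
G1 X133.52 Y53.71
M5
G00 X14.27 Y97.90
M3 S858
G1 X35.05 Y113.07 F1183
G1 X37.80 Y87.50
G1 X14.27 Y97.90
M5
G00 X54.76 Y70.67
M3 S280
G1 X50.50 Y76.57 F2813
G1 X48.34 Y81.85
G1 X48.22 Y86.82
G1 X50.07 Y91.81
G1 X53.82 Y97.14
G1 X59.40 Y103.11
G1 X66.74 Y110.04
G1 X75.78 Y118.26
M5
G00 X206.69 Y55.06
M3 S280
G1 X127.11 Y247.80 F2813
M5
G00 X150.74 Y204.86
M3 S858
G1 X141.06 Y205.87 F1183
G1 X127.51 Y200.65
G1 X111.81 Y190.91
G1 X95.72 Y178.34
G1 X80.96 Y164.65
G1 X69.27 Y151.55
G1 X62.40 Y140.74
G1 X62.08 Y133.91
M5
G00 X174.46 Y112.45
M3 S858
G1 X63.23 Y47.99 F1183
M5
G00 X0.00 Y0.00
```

<svg xmlns="http://www.w3.org/2000/svg" width="230.19mm" height="253.96mm" viewBox="0 0 230.19 253.96">
  <polyline points="132.75,44.11 125.75,25.32 156.42,69.93 183.02,59.81 61.48,203.48 9.85,218.18" fill="none" stroke="#0000ff"/>
  <polyline points="77.64,211.37 86.67,209.57 95.19,206.42 103.20,201.92 110.70,196.07 117.69,188.86 124.17,180.30 130.15,170.39 135.61,159.12" fill="none" stroke="#0000ff"/>
  <polyline points="175.29,65.28 172.69,75.18 169.35,87.07 165.25,100.95 160.40,116.83 154.81,134.69 148.46,154.55 141.37,176.41 133.52,200.25" fill="none" stroke="#0000ff"/>
  <polygon points="14.27,156.06 35.05,140.89 37.80,166.46" fill="none" stroke="#ff8800"/>
  <polyline points="54.76,183.29 50.50,177.39 48.34,172.11 48.22,167.14 50.07,162.15 53.82,156.82 59.40,150.85 66.74,143.92 75.78,135.70" fill="none" stroke="#0000ff"/>
  <polyline points="206.69,198.90 127.11,6.16" fill="none" stroke="#0000ff"/>
  <polyline points="150.74,49.10 141.06,48.09 127.51,53.31 111.81,63.05 95.72,75.62 80.96,89.31 69.27,102.41 62.40,113.22 62.08,120.05" fill="none" stroke="#ff8800"/>
  <polyline points="174.46,141.51 63.23,205.97" fill="none" stroke="#ff8800"/>
</svg>

y_svg = 253.96 − y_m.

[1] S280→`#0000ff` (engrave); open run; points: 132.75,44.11 125.75,25.32 156.42,69.93 183.02,59.81 61.48,203.48 9.85,218.18

[2] S280→`#0000ff` (engrave); open run; points: 77.64,211.37 86.67,209.57 95.19,206.42 103.20,201.92 110.70,196.07 117.69,188.86 124.17,180.30 130.15,170.39 135.61,159.12

[3] S280→`#0000ff` (engrave); open run; points: 175.29,65.28 172.69,75.18 169.35,87.07 165.25,100.95 160.40,116.83 154.81,134.69 148.46,154.55 141.37,176.41 133.52,200.25

[4] S858→`#ff8800` (cut); closed run; points: 14.27,156.06 35.05,140.89 37.80,166.46

[5] S280→`#0000ff` (engrave); open run; points: 54.76,183.29 50.50,177.39 48.34,172.11 48.22,167.14 50.07,162.15 53.82,156.82 59.40,150.85 66.74,143.92 75.78,135.70

[6] S280→`#0000ff` (engrave); open run; points: 206.69,198.90 127.11,6.16

[7] S858→`#ff8800` (cut); open run; points: 150.74,49.10 141.06,48.09 127.51,53.31 111.81,63.05 95.72,75.62 80.96,89.31 69.27,102.41 62.40,113.22 62.08,120.05

[8] S858→`#ff8800` (cut); open run; points: 174.46,141.51 63.23,205.97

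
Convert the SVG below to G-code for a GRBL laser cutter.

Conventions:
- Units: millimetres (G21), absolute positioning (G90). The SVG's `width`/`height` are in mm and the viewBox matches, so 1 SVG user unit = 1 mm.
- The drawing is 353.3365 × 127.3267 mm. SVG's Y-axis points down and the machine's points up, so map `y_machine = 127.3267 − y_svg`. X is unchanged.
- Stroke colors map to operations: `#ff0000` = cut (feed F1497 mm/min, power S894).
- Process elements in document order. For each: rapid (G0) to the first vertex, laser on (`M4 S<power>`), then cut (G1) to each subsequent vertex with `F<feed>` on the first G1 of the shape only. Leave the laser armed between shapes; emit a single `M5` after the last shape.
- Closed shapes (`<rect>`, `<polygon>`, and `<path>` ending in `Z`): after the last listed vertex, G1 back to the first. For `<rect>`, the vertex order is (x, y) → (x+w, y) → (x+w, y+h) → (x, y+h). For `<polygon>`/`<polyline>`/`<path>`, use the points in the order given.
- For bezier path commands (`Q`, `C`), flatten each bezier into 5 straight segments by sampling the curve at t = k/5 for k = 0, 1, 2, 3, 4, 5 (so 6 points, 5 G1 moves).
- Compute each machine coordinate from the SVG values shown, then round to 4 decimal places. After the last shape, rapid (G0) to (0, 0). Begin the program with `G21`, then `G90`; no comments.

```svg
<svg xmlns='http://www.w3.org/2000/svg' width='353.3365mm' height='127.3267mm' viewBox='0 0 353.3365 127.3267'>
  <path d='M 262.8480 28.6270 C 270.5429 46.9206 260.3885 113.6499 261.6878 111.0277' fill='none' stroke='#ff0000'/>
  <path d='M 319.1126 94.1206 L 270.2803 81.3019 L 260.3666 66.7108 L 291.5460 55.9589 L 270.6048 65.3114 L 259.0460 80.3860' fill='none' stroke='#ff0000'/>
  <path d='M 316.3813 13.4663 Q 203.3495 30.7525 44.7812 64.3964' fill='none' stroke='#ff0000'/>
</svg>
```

viewBox `0 0 353.3365 127.3267` with mm width/height → 1 unit = 1 mm. Flip: y_m = 127.3267 − y_svg.

**Shape 1** — `<path>` cubic bezier, stroke `#ff0000` → cut (S894, F1497). Control points (SVG): P0=(262.8480,28.6270), P1=(270.5429,46.9206), P2=(260.3885,113.6499), P3=(261.6878,111.0277); sampled at t=k/5. Machine vertices: (262.8480,98.6997) → (265.5574,82.8536) → (265.3896,61.0366) → (263.7510,38.9027) → (262.0482,22.1056) → (261.6878,16.2990). Open path.

**Shape 2** — `<path>` open polyline, stroke `#ff0000` → cut (S894, F1497). Machine vertices: (319.1126,33.2061) → (270.2803,46.0248) → (260.3666,60.6159) → (291.5460,71.3678) → (270.6048,62.0153) → (259.0460,46.9407). Open path.

**Shape 3** — `<path>` quadratic bezier, stroke `#ff0000` → cut (S894, F1497). Control points (SVG): P0=(316.3813,13.4663), P1=(203.3495,30.7525), P2=(44.7812,64.3964); sampled at t=k/5. Machine vertices: (316.3813,113.8604) → (269.3471,106.2916) → (218.6700,97.4142) → (164.3500,87.2282) → (106.3871,75.7336) → (44.7812,62.9303). Open path.

G21
G90
G0 X262.8480 Y98.6997
M4 S894
G1 X265.5574 Y82.8536 F1497
G1 X265.3896 Y61.0366
G1 X263.7510 Y38.9027
G1 X262.0482 Y22.1056
G1 X261.6878 Y16.2990
G0 X319.1126 Y33.2061
M4 S894
G1 X270.2803 Y46.0248 F1497
G1 X260.3666 Y60.6159
G1 X291.5460 Y71.3678
G1 X270.6048 Y62.0153
G1 X259.0460 Y46.9407
G0 X316.3813 Y113.8604
M4 S894
G1 X269.3471 Y106.2916 F1497
G1 X218.6700 Y97.4142
G1 X164.3500 Y87.2282
G1 X106.3871 Y75.7336
G1 X44.7812 Y62.9303
M5
G0 X0.0000 Y0.0000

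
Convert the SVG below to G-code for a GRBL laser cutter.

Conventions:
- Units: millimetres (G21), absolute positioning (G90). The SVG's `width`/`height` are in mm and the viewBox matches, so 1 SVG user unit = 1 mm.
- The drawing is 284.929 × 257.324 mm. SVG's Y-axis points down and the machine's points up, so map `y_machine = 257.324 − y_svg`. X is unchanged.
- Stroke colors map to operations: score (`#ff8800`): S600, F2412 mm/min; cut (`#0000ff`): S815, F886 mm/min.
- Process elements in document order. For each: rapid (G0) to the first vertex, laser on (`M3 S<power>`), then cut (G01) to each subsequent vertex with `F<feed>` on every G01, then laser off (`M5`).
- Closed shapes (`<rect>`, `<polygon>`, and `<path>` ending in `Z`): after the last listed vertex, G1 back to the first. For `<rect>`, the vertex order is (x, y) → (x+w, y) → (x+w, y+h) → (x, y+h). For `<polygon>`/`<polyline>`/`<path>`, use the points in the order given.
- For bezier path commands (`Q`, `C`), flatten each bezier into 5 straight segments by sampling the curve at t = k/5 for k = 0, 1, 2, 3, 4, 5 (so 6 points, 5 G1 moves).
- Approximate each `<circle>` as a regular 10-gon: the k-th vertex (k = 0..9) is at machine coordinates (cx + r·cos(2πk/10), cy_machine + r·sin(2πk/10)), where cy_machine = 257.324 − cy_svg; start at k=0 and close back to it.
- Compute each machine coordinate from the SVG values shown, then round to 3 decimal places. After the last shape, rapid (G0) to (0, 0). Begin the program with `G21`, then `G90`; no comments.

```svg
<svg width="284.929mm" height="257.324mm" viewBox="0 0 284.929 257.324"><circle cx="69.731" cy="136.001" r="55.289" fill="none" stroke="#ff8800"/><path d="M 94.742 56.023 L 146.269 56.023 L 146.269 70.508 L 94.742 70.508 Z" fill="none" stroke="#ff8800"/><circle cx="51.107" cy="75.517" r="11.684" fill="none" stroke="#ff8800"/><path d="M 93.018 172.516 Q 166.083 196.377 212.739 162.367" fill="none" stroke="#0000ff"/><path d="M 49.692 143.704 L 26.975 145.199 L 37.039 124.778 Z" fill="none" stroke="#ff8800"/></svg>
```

G21
G90
G0 X125.020 Y121.323
M3 S600
G01 X114.461 Y153.821 F2412
G01 X86.816 Y173.906 F2412
G01 X52.646 Y173.906 F2412
G01 X25.001 Y153.821 F2412
G01 X14.442 Y121.323 F2412
G01 X25.001 Y88.825 F2412
G01 X52.646 Y68.740 F2412
G01 X86.816 Y68.740 F2412
G01 X114.461 Y88.825 F2412
G01 X125.020 Y121.323 F2412
M5
G0 X94.742 Y201.301
M3 S600
G01 X146.269 Y201.301 F2412
G01 X146.269 Y186.816 F2412
G01 X94.742 Y186.816 F2412
G01 X94.742 Y201.301 F2412
M5
G0 X62.791 Y181.807
M3 S600
G01 X60.560 Y188.675 F2412
G01 X54.718 Y192.919 F2412
G01 X47.496 Y192.919 F2412
G01 X41.654 Y188.675 F2412
G01 X39.423 Y181.807 F2412
G01 X41.654 Y174.939 F2412
G01 X47.496 Y170.695 F2412
G01 X54.718 Y170.695 F2412
G01 X60.560 Y174.939 F2412
G01 X62.791 Y181.807 F2412
M5
G0 X93.018 Y84.808
M3 S815
G01 X121.188 Y77.578 F886
G01 X147.245 Y74.979 F886
G01 X171.189 Y77.008 F886
G01 X193.020 Y83.668 F886
G01 X212.739 Y94.957 F886
M5
G0 X49.692 Y113.620
M3 S600
G01 X26.975 Y112.125 F2412
G01 X37.039 Y132.546 F2412
G01 X49.692 Y113.620 F2412
M5
G0 X0.000 Y0.000

Since the viewBox matches the mm dimensions, user units are millimetres directly. The only transform is the Y-flip y_m = 257.324 − y_svg.

Shape 1 is a circle drawn with `<circle>`. Its stroke #ff8800 means score at S600, F2412. After flipping Y the toolpath is (125.020,121.323) → (114.461,153.821) → (86.816,173.906) → (52.646,173.906) → (25.001,153.821) → (14.442,121.323) → (25.001,88.825) → (52.646,68.740) → (86.816,68.740) → (114.461,88.825) → (125.020,121.323), returning to the start.

Shape 2 is a rectangle drawn with `<path>`. Its stroke #ff8800 means score at S600, F2412. After flipping Y the toolpath is (94.742,201.301) → (146.269,201.301) → (146.269,186.816) → (94.742,186.816) → (94.742,201.301), returning to the start.

Shape 3 is a circle drawn with `<circle>`. Its stroke #ff8800 means score at S600, F2412. After flipping Y the toolpath is (62.791,181.807) → (60.560,188.675) → (54.718,192.919) → (47.496,192.919) → (41.654,188.675) → (39.423,181.807) → (41.654,174.939) → (47.496,170.695) → (54.718,170.695) → (60.560,174.939) → (62.791,181.807), returning to the start.

Shape 4 is a quadratic bezier drawn with `<path>`. Its stroke #0000ff means cut at S815, F886. After flipping Y the toolpath is (93.018,84.808) → (121.188,77.578) → (147.245,74.979) → (171.189,77.008) → (193.020,83.668) → (212.739,94.957).

Shape 5 is a regular polygon drawn with `<path>`. Its stroke #ff8800 means score at S600, F2412. After flipping Y the toolpath is (49.692,113.620) → (26.975,112.125) → (37.039,132.546) → (49.692,113.620), returning to the start.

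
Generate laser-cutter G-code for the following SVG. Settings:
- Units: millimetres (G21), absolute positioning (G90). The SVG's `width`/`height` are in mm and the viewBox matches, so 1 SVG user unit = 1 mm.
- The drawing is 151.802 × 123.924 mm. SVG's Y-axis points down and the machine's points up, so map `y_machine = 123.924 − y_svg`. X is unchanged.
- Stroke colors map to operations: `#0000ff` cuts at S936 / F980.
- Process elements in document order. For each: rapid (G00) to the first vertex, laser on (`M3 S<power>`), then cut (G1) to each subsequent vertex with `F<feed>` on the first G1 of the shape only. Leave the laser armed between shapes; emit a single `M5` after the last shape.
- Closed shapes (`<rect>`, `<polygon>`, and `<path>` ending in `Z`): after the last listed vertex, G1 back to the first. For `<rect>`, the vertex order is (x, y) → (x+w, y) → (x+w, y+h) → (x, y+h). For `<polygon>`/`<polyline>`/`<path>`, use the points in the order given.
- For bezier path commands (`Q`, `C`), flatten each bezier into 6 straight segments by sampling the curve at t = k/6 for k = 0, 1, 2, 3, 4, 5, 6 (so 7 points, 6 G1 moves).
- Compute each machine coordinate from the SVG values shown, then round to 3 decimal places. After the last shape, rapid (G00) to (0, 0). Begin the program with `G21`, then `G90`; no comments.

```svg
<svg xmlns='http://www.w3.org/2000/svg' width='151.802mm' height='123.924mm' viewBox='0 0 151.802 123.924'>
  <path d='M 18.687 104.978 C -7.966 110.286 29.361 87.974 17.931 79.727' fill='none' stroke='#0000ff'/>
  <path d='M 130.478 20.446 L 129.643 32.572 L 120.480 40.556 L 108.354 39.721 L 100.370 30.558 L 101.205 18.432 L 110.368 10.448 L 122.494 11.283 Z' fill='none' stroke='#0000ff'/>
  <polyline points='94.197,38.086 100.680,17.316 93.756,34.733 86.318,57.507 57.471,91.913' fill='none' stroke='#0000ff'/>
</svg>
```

G21
G90
G00 X18.687 Y18.946
M3 S936
G1 X10.170 Y18.401 F980
G1 X9.185 Y21.301
G1 X12.600 Y26.488
G1 X17.284 Y32.806
G1 X20.105 Y39.094
G1 X17.931 Y44.197
G00 X130.478 Y103.478
M3 S936
G1 X129.643 Y91.352 F980
G1 X120.480 Y83.368
G1 X108.354 Y84.203
G1 X100.370 Y93.366
G1 X101.205 Y105.492
G1 X110.368 Y113.476
G1 X122.494 Y112.641
G1 X130.478 Y103.478
G00 X94.197 Y85.838
M3 S936
G1 X100.680 Y106.608 F980
G1 X93.756 Y89.191
G1 X86.318 Y66.417
G1 X57.471 Y32.011
M5
G00 X0.000 Y0.000

viewBox `0 0 151.802 123.924` with mm width/height → 1 unit = 1 mm. Flip: y_m = 123.924 − y_svg.

**Shape 1** — `<path>` cubic bezier, stroke `#0000ff` → cut (S936, F980). Control points (SVG): P0=(18.687,104.978), P1=(-7.966,110.286), P2=(29.361,87.974), P3=(17.931,79.727); sampled at t=k/6. Machine vertices: (18.687,18.946) → (10.170,18.401) → (9.185,21.301) → (12.600,26.488) → (17.284,32.806) → (20.105,39.094) → (17.931,44.197). Open path.

**Shape 2** — `<path>` regular polygon, stroke `#0000ff` → cut (S936, F980). Machine vertices: (130.478,103.478) → (129.643,91.352) → (120.480,83.368) → (108.354,84.203) → (100.370,93.366) → (101.205,105.492) → (110.368,113.476) → (122.494,112.641) → (130.478,103.478). Closed: final G1 returns to the first vertex.

**Shape 3** — `<polyline>` open polyline, stroke `#0000ff` → cut (S936, F980). Machine vertices: (94.197,85.838) → (100.680,106.608) → (93.756,89.191) → (86.318,66.417) → (57.471,32.011). Open path.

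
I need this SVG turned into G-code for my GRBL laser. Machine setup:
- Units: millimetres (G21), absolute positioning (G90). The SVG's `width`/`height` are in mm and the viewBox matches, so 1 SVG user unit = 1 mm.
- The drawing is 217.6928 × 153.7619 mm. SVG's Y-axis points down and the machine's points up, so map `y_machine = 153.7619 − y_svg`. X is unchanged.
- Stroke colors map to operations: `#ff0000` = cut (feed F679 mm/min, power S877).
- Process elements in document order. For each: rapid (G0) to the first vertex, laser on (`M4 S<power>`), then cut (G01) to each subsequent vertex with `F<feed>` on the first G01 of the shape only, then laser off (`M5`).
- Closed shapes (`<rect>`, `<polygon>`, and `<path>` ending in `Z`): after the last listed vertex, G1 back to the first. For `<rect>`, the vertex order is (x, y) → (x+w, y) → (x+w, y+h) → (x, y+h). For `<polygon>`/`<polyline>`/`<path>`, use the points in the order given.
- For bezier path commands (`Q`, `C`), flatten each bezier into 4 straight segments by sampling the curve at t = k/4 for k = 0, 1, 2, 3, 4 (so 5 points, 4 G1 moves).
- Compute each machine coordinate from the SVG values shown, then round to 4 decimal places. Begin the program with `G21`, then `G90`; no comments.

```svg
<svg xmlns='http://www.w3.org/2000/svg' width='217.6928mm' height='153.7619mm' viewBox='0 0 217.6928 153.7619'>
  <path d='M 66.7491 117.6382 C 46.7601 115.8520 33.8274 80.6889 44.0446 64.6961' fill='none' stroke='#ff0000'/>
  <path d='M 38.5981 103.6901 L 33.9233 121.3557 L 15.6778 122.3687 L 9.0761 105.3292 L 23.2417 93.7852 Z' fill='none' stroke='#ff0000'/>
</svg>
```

G21
G90
G0 X66.7491 Y36.1237
M4 S877
G01 X53.3319 Y42.9005 F679
G01 X44.0695 Y57.2673
G01 X40.4708 Y74.2978
G01 X44.0446 Y89.0658
M5
G0 X38.5981 Y50.0718
M4 S877
G01 X33.9233 Y32.4062 F679
G01 X15.6778 Y31.3932
G01 X9.0761 Y48.4327
G01 X23.2417 Y59.9767
G01 X38.5981 Y50.0718
M5

viewBox `0 0 217.6928 153.7619` with mm width/height → 1 unit = 1 mm. Flip: y_m = 153.7619 − y_svg.

**Shape 1** — `<path>` cubic bezier, stroke `#ff0000` → cut (S877, F679). Control points (SVG): P0=(66.7491,117.6382), P1=(46.7601,115.8520), P2=(33.8274,80.6889), P3=(44.0446,64.6961); sampled at t=k/4. Machine vertices: (66.7491,36.1237) → (53.3319,42.9005) → (44.0695,57.2673) → (40.4708,74.2978) → (44.0446,89.0658). Open path.

**Shape 2** — `<path>` regular polygon, stroke `#ff0000` → cut (S877, F679). Machine vertices: (38.5981,50.0718) → (33.9233,32.4062) → (15.6778,31.3932) → (9.0761,48.4327) → (23.2417,59.9767) → (38.5981,50.0718). Closed: final G1 returns to the first vertex.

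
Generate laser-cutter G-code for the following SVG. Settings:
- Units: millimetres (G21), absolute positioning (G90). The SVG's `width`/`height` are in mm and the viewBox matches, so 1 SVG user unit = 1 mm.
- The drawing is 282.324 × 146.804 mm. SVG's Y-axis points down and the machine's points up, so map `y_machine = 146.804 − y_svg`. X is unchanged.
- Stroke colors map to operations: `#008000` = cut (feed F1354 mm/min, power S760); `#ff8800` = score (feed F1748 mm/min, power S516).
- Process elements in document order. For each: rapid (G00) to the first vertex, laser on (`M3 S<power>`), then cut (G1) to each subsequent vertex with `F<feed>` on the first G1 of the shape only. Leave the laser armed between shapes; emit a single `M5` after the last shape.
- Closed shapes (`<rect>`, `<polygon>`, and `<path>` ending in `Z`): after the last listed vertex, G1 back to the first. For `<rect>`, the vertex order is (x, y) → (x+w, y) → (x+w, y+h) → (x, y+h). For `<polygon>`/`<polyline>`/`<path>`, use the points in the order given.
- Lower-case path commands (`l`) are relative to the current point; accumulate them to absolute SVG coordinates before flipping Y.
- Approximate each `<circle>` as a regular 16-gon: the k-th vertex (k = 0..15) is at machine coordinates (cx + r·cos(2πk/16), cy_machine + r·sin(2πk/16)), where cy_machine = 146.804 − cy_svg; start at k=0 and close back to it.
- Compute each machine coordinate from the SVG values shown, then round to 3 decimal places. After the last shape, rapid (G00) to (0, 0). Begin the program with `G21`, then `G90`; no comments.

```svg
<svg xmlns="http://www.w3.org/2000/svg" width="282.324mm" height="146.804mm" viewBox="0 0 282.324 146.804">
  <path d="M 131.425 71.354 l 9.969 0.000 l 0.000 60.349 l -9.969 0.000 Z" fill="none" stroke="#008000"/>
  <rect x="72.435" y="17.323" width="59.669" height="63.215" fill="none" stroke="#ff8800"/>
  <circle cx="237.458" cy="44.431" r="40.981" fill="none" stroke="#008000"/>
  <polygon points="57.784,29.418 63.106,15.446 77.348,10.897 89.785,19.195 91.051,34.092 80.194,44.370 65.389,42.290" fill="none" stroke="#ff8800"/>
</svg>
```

G21
G90
G00 X131.425 Y75.450
M3 S760
G1 X141.394 Y75.450 F1354
G1 X141.394 Y15.101
G1 X131.425 Y15.101
G1 X131.425 Y75.450
G00 X72.435 Y129.481
M3 S516
G1 X132.104 Y129.481 F1748
G1 X132.104 Y66.266
G1 X72.435 Y66.266
G1 X72.435 Y129.481
G00 X278.439 Y102.373
M3 S760
G1 X275.320 Y118.056 F1354
G1 X266.436 Y131.351
G1 X253.141 Y140.235
G1 X237.458 Y143.354
G1 X221.775 Y140.235
G1 X208.480 Y131.351
G1 X199.596 Y118.056
G1 X196.477 Y102.373
G1 X199.596 Y86.690
G1 X208.480 Y73.395
G1 X221.775 Y64.511
G1 X237.458 Y61.392
G1 X253.141 Y64.511
G1 X266.436 Y73.395
G1 X275.320 Y86.690
G1 X278.439 Y102.373
G00 X57.784 Y117.386
M3 S516
G1 X63.106 Y131.358 F1748
G1 X77.348 Y135.907
G1 X89.785 Y127.609
G1 X91.051 Y112.712
G1 X80.194 Y102.434
G1 X65.389 Y104.514
G1 X57.784 Y117.386
M5
G00 X0.000 Y0.000

1 u = 1 mm; y_m = 146.804 − y.

[1] `<path>` rectangle, #008000→cut S760 F1354: (131.425,75.450) → (141.394,75.450) → (141.394,15.101) → (131.425,15.101) → (131.425,75.450) (closed)

[2] `<rect>` rectangle, #ff8800→score S516 F1748: (72.435,129.481) → (132.104,129.481) → (132.104,66.266) → (72.435,66.266) → (72.435,129.481) (closed)

[3] `<circle>` circle, #008000→cut S760 F1354: (278.439,102.373) → (275.320,118.056) → (266.436,131.351) → (253.141,140.235) → (237.458,143.354) → (221.775,140.235) → (208.480,131.351) → (199.596,118.056) → (196.477,102.373) → (199.596,86.690) → (208.480,73.395) → (221.775,64.511) → (237.458,61.392) → (253.141,64.511) → (266.436,73.395) → (275.320,86.690) → (278.439,102.373) (closed)

[4] `<polygon>` regular polygon, #ff8800→score S516 F1748: (57.784,117.386) → (63.106,131.358) → (77.348,135.907) → (89.785,127.609) → (91.051,112.712) → (80.194,102.434) → (65.389,104.514) → (57.784,117.386) (closed)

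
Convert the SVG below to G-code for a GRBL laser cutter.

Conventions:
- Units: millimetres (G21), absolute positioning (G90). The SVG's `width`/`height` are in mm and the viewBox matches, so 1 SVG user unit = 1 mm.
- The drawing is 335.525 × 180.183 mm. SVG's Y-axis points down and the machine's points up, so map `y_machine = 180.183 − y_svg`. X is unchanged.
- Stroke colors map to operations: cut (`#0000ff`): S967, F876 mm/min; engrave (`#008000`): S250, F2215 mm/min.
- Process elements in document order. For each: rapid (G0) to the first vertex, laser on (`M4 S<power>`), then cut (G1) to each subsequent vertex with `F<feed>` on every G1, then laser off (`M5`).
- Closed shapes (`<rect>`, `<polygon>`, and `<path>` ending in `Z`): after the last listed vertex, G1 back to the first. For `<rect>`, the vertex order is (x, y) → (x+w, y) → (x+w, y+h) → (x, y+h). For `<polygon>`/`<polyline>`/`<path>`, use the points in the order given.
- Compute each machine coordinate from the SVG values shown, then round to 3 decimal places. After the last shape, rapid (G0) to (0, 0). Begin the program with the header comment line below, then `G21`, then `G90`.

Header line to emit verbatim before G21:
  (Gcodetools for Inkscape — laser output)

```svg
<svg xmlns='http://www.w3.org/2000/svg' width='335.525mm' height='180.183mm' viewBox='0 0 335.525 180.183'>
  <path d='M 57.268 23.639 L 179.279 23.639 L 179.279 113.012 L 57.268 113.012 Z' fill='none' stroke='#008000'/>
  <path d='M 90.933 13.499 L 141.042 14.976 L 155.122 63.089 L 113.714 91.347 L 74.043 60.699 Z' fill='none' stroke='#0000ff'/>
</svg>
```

viewBox `0 0 335.525 180.183` with mm width/height → 1 unit = 1 mm. Flip: y_m = 180.183 − y_svg.

**Shape 1** — `<path>` rectangle, stroke `#008000` → engrave (S250, F2215). Machine vertices: (57.268,156.544) → (179.279,156.544) → (179.279,67.171) → (57.268,67.171) → (57.268,156.544). Closed: final G1 returns to the first vertex.

**Shape 2** — `<path>` regular polygon, stroke `#0000ff` → cut (S967, F876). Machine vertices: (90.933,166.684) → (141.042,165.207) → (155.122,117.094) → (113.714,88.836) → (74.043,119.484) → (90.933,166.684). Closed: final G1 returns to the first vertex.

(Gcodetools for Inkscape — laser output)
G21
G90
G0 X57.268 Y156.544
M4 S250
G1 X179.279 Y156.544 F2215
G1 X179.279 Y67.171 F2215
G1 X57.268 Y67.171 F2215
G1 X57.268 Y156.544 F2215
M5
G0 X90.933 Y166.684
M4 S967
G1 X141.042 Y165.207 F876
G1 X155.122 Y117.094 F876
G1 X113.714 Y88.836 F876
G1 X74.043 Y119.484 F876
G1 X90.933 Y166.684 F876
M5
G0 X0.000 Y0.000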